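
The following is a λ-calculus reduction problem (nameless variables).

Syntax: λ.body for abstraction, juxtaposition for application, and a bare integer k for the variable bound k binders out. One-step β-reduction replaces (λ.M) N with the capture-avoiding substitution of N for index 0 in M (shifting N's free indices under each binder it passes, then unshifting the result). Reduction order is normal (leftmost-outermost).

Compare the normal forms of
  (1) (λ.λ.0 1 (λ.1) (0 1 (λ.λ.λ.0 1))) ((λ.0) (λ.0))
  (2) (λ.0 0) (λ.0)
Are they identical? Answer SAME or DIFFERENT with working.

Term A:
  start: (λ.λ.0 1 (λ.1) (0 1 (λ.λ.λ.0 1))) ((λ.0) (λ.0))
  →1  λ.0 ((λ.0) (λ.0)) (λ.1) (0 ((λ.0) (λ.0)) (λ.λ.λ.0 1))
  →2  λ.0 (λ.0) (λ.1) (0 ((λ.0) (λ.0)) (λ.λ.λ.0 1))
  →3  λ.0 (λ.0) (λ.1) (0 (λ.0) (λ.λ.λ.0 1))

Term B:
  start: (λ.0 0) (λ.0)
  →1  (λ.0) (λ.0)
  →2  λ.0

Answer: DIFFERENT — A ⇓ λ.0 (λ.0) (λ.1) (0 (λ.0) (λ.λ.λ.0 1)), B ⇓ λ.0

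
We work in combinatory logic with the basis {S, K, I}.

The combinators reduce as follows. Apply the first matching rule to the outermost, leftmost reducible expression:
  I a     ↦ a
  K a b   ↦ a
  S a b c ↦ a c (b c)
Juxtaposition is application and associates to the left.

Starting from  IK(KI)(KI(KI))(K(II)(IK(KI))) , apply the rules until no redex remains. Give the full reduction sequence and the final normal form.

  start: IK(KI)(KI(KI))(K(II)(IK(KI)))
  →1  K(KI)(KI(KI))(K(II)(IK(KI)))
  →2  KI(K(II)(IK(KI)))
  →3  I

Answer: normal form = I  (in 3 steps)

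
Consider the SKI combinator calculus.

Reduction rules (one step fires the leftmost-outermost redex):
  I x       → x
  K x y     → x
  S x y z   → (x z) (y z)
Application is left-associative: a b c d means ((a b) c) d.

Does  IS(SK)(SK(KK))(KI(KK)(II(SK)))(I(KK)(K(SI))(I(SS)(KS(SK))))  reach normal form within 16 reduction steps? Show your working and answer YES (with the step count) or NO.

  start: IS(SK)(SK(KK))(KI(KK)(II(SK)))(I(KK)(K(SI))(I(SS)(KS(SK))))
  [1] S(SK)(SK(KK))(KI(KK)(II(SK)))(I(KK)(K(SI))(I(SS)(KS(SK))))
  [2] SK(KI(KK)(II(SK)))(SK(KK)(KI(KK)(II(SK))))(I(KK)(K(SI))(I(SS)(KS(SK))))
  [3] K(SK(KK)(KI(KK)(II(SK))))(KI(KK)(II(SK))(SK(KK)(KI(KK)(II(SK)))))(I(KK)(K(SI))(I(SS)(KS(SK))))
  [4] SK(KK)(KI(KK)(II(SK)))(I(KK)(K(SI))(I(SS)(KS(SK))))
  [5] K(KI(KK)(II(SK)))(KK(KI(KK)(II(SK))))(I(KK)(K(SI))(I(SS)(KS(SK))))
  [6] KI(KK)(II(SK))(I(KK)(K(SI))(I(SS)(KS(SK))))
  [7] I(II(SK))(I(KK)(K(SI))(I(SS)(KS(SK))))
  [8] II(SK)(I(KK)(K(SI))(I(SS)(KS(SK))))
  [9] I(SK)(I(KK)(K(SI))(I(SS)(KS(SK))))
  [10] SK(I(KK)(K(SI))(I(SS)(KS(SK))))
  [11] SK(KK(K(SI))(I(SS)(KS(SK))))
  [12] SK(K(I(SS)(KS(SK))))
  [13] SK(K(SS(KS(SK))))
  [14] SK(K(SSS))

Answer: YES — reaches normal form SK(K(SSS)) in 14 ≤ 16 steps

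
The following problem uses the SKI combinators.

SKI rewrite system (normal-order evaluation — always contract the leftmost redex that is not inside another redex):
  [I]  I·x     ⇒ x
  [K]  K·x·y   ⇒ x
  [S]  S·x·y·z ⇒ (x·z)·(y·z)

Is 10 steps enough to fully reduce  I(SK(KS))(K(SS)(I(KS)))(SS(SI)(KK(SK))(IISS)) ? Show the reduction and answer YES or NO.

Answer: YES — reaches normal form SS(SS) in 10 ≤ 10 steps

Reduction:
  start: I(SK(KS))(K(SS)(I(KS)))(SS(SI)(KK(SK))(IISS))
  [1] SK(KS)(K(SS)(I(KS)))(SS(SI)(KK(SK))(IISS))
  [2] K(K(SS)(I(KS)))(KS(K(SS)(I(KS))))(SS(SI)(KK(SK))(IISS))
  [3] K(SS)(I(KS))(SS(SI)(KK(SK))(IISS))
  [4] SS(SS(SI)(KK(SK))(IISS))
  [5] SS(S(KK(SK))(SI(KK(SK)))(IISS))
  [6] SS(KK(SK)(IISS)(SI(KK(SK))(IISS)))
  [7] SS(K(IISS)(SI(KK(SK))(IISS)))
  [8] SS(IISS)
  [9] SS(ISS)
  [10] SS(SS)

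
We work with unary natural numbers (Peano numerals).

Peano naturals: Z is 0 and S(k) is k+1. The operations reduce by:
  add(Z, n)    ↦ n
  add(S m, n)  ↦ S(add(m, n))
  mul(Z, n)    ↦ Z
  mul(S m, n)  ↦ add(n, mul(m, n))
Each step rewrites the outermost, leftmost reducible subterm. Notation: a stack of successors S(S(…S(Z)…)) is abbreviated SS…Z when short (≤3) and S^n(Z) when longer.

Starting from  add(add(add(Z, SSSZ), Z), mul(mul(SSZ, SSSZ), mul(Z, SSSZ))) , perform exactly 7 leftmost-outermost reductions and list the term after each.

  start: add(add(add(Z, SSSZ), Z), mul(mul(SSZ, SSSZ), mul(Z, SSSZ)))
  →1  add(add(SSSZ, Z), mul(mul(SSZ, SSSZ), mul(Z, SSSZ)))
  →2  add(S(add(SSZ, Z)), mul(mul(SSZ, SSSZ), mul(Z, SSSZ)))
  →3  S(add(add(SSZ, Z), mul(mul(SSZ, SSSZ), mul(Z, SSSZ))))
  →4  S(add(S(add(SZ, Z)), mul(mul(SSZ, SSSZ), mul(Z, SSSZ))))
  →5  S(S(add(add(SZ, Z), mul(mul(SSZ, SSSZ), mul(Z, SSSZ)))))
  →6  S(S(add(S(add(Z, Z)), mul(mul(SSZ, SSSZ), mul(Z, SSSZ)))))
  →7  S(S(S(add(add(Z, Z), mul(mul(SSZ, SSSZ), mul(Z, SSSZ))))))

Answer: after 7 steps: S(S(S(add(add(Z, Z), mul(mul(SSZ, SSSZ), mul(Z, SSSZ))))))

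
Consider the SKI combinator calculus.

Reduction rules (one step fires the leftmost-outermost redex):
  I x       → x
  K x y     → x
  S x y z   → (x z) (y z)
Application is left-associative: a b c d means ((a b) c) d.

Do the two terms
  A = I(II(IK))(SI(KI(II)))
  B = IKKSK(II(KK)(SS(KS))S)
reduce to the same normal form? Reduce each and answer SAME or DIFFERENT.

Answer: DIFFERENT — A ⇓ K(SII), B ⇓ K

Derivation:
Term A:
  start: I(II(IK))(SI(KI(II)))
  →1  II(IK)(SI(KI(II)))
  →2  I(IK)(SI(KI(II)))
  →3  IK(SI(KI(II)))
  →4  K(SI(KI(II)))
  →5  K(SII)

Term B:
  start: IKKSK(II(KK)(SS(KS))S)
  →1  KKSK(II(KK)(SS(KS))S)
  →2  KK(II(KK)(SS(KS))S)
  →3  K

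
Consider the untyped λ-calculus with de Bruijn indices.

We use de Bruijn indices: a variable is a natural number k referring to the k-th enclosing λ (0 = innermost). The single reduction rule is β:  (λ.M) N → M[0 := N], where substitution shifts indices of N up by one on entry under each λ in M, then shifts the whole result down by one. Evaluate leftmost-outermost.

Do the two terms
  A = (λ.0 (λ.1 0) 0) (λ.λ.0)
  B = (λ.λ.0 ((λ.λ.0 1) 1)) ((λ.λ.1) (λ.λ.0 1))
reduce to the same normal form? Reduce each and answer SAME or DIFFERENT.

Term A:
  start: (λ.0 (λ.1 0) 0) (λ.λ.0)
  →1  (λ.λ.0) (λ.(λ.λ.0) 0) (λ.λ.0)
  →2  (λ.0) (λ.λ.0)
  →3  λ.λ.0

Term B:
  start: (λ.λ.0 ((λ.λ.0 1) 1)) ((λ.λ.1) (λ.λ.0 1))
  →1  λ.0 ((λ.λ.0 1) ((λ.λ.1) (λ.λ.0 1)))
  →2  λ.0 (λ.0 ((λ.λ.1) (λ.λ.0 1)))
  →3  λ.0 (λ.0 (λ.λ.λ.0 1))

Answer: DIFFERENT — A ⇓ λ.λ.0, B ⇓ λ.0 (λ.0 (λ.λ.λ.0 1))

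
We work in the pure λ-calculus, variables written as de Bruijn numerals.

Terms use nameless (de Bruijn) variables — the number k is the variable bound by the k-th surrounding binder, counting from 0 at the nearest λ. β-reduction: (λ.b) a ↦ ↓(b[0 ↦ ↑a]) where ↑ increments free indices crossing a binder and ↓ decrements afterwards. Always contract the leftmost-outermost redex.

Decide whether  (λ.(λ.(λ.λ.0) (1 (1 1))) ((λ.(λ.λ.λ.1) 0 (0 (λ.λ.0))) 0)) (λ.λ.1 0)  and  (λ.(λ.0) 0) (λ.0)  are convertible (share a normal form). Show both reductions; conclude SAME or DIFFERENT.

Term A:
  start: (λ.(λ.(λ.λ.0) (1 (1 1))) ((λ.(λ.λ.λ.1) 0 (0 (λ.λ.0))) 0)) (λ.λ.1 0)
  [1] (λ.(λ.λ.0) ((λ.λ.1 0) ((λ.λ.1 0) (λ.λ.1 0)))) ((λ.(λ.λ.λ.1) 0 (0 (λ.λ.0))) (λ.λ.1 0))
  [2] (λ.λ.0) ((λ.λ.1 0) ((λ.λ.1 0) (λ.λ.1 0)))
  [3] λ.0

Term B:
  start: (λ.(λ.0) 0) (λ.0)
  [1] (λ.0) (λ.0)
  [2] λ.0

Answer: SAME — A ⇓ λ.0, B ⇓ λ.0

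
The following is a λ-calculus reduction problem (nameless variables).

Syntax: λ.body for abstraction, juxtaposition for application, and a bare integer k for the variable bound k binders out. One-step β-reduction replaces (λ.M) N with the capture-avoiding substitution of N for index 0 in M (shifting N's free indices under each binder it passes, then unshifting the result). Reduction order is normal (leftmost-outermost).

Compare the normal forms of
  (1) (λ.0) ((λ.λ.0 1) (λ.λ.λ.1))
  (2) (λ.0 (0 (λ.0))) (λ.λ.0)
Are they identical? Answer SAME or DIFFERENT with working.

Term A:
  start: (λ.0) ((λ.λ.0 1) (λ.λ.λ.1))
  step 1: (λ.λ.0 1) (λ.λ.λ.1)
  step 2: λ.0 (λ.λ.λ.1)

Term B:
  start: (λ.0 (0 (λ.0))) (λ.λ.0)
  step 1: (λ.λ.0) ((λ.λ.0) (λ.0))
  step 2: λ.0

Answer: DIFFERENT — A ⇓ λ.0 (λ.λ.λ.1), B ⇓ λ.0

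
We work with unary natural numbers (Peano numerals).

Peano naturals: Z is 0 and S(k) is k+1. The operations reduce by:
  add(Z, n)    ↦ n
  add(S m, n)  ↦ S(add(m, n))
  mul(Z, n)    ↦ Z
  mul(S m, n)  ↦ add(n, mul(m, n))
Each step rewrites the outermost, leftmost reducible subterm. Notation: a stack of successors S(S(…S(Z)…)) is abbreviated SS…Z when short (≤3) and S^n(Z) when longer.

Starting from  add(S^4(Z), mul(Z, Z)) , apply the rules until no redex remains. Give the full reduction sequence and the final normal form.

  start: add(S^4(Z), mul(Z, Z))
  [1] S(add(SSSZ, mul(Z, Z)))
  [2] S(S(add(SSZ, mul(Z, Z))))
  [3] S(S(S(add(SZ, mul(Z, Z)))))
  [4] S(S(S(S(add(Z, mul(Z, Z))))))
  [5] S(S(S(S(mul(Z, Z)))))
  [6] S^4(Z)

Answer: normal form = S^4(Z)  (in 6 steps)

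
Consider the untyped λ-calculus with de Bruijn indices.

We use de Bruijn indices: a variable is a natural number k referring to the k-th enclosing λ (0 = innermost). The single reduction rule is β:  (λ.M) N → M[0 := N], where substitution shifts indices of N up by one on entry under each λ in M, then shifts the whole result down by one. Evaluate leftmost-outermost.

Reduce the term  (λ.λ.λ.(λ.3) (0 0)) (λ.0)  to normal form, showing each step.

  start: (λ.λ.λ.(λ.3) (0 0)) (λ.0)
  →1  λ.λ.(λ.λ.0) (0 0)
  →2  λ.λ.λ.0

Answer: normal form = λ.λ.λ.0  (in 2 steps)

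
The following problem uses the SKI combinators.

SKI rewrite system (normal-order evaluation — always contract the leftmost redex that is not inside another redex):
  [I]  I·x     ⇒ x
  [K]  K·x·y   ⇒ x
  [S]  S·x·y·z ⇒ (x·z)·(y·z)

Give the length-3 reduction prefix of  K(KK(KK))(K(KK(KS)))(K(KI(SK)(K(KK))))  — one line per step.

Answer: after 3 steps: K(K(I(K(KK))))

Working:
  start: K(KK(KK))(K(KK(KS)))(K(KI(SK)(K(KK))))
  step 1: KK(KK)(K(KI(SK)(K(KK))))
  step 2: K(K(KI(SK)(K(KK))))
  step 3: K(K(I(K(KK))))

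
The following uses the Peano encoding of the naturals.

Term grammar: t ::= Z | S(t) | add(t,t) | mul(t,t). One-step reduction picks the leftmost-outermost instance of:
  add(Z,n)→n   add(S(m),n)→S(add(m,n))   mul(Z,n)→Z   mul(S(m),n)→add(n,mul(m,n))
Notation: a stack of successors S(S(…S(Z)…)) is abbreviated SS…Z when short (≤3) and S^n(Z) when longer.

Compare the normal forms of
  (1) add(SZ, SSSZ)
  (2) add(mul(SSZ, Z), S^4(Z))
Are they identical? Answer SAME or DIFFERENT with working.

Term A:
  start: add(SZ, SSSZ)
  [1] S(add(Z, SSSZ))
  [2] S^4(Z)

Term B:
  start: add(mul(SSZ, Z), S^4(Z))
  [1] add(add(Z, mul(SZ, Z)), S^4(Z))
  [2] add(mul(SZ, Z), S^4(Z))
  [3] add(add(Z, mul(Z, Z)), S^4(Z))
  [4] add(mul(Z, Z), S^4(Z))
  [5] add(Z, S^4(Z))
  [6] S^4(Z)

Answer: SAME — A ⇓ S^4(Z), B ⇓ S^4(Z)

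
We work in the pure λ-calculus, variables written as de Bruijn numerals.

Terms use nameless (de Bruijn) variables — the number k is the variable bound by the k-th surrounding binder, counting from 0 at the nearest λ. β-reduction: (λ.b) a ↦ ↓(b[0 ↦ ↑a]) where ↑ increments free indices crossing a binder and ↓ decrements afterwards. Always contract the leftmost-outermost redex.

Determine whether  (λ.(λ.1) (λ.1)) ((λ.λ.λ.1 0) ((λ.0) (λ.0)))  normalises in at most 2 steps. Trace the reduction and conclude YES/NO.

Answer: NO — after 2 steps the term is (λ.λ.λ.1 0) ((λ.0) (λ.0)), not yet normal

Reduction:
  start: (λ.(λ.1) (λ.1)) ((λ.λ.λ.1 0) ((λ.0) (λ.0)))
  [1] (λ.(λ.λ.λ.1 0) ((λ.0) (λ.0))) (λ.(λ.λ.λ.1 0) ((λ.0) (λ.0)))
  [2] (λ.λ.λ.1 0) ((λ.0) (λ.0))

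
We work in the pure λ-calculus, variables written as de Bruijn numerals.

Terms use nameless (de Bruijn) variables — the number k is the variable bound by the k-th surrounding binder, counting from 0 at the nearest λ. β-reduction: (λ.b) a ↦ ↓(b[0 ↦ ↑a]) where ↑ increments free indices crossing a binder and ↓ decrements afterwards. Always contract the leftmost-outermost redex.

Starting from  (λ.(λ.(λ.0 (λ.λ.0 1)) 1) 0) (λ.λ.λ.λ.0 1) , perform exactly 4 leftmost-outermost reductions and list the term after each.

Answer: after 4 steps: λ.λ.λ.0 1

Working:
  start: (λ.(λ.(λ.0 (λ.λ.0 1)) 1) 0) (λ.λ.λ.λ.0 1)
  →1  (λ.(λ.0 (λ.λ.0 1)) (λ.λ.λ.λ.0 1)) (λ.λ.λ.λ.0 1)
  →2  (λ.0 (λ.λ.0 1)) (λ.λ.λ.λ.0 1)
  →3  (λ.λ.λ.λ.0 1) (λ.λ.0 1)
  →4  λ.λ.λ.0 1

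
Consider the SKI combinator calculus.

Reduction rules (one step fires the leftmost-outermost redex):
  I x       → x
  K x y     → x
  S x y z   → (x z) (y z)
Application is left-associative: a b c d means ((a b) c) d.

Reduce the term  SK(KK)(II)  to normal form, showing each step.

  start: SK(KK)(II)
  [1] K(II)(KK(II))
  [2] II
  [3] I

Answer: normal form = I  (in 3 steps)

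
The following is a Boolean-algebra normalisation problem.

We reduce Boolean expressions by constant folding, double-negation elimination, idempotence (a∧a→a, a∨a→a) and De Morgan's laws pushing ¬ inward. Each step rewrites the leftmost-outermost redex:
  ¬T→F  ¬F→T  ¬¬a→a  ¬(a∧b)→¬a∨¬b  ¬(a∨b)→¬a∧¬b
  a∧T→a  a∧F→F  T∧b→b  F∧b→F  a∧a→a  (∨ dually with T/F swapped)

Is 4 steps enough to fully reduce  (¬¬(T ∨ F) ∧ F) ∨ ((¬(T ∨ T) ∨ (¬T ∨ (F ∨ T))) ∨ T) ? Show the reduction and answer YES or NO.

  start: (¬¬(T ∨ F) ∧ F) ∨ ((¬(T ∨ T) ∨ (¬T ∨ (F ∨ T))) ∨ T)
  step 1: F ∨ ((¬(T ∨ T) ∨ (¬T ∨ (F ∨ T))) ∨ T)
  step 2: (¬(T ∨ T) ∨ (¬T ∨ (F ∨ T))) ∨ T
  step 3: T

Answer: YES — reaches normal form T in 3 ≤ 4 steps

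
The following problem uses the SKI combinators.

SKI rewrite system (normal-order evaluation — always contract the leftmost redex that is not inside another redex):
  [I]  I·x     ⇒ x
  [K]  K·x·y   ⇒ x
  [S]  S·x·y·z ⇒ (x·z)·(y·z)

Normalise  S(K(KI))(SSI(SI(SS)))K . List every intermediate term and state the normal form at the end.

Answer: normal form = I  (in 3 steps)

Working:
  start: S(K(KI))(SSI(SI(SS)))K
  [1] K(KI)K(SSI(SI(SS))K)
  [2] KI(SSI(SI(SS))K)
  [3] I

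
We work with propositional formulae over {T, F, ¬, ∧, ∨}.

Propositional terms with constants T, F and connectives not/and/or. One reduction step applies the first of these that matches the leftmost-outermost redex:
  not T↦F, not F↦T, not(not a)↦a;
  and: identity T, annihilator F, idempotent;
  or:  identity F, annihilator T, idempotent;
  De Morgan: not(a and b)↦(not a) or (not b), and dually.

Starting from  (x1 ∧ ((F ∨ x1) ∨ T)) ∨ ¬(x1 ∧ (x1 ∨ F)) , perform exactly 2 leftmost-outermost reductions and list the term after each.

Answer: after 2 steps: x1 ∨ ¬(x1 ∧ (x1 ∨ F))

Derivation:
  start: (x1 ∧ ((F ∨ x1) ∨ T)) ∨ ¬(x1 ∧ (x1 ∨ F))
  step 1: (x1 ∧ T) ∨ ¬(x1 ∧ (x1 ∨ F))
  step 2: x1 ∨ ¬(x1 ∧ (x1 ∨ F))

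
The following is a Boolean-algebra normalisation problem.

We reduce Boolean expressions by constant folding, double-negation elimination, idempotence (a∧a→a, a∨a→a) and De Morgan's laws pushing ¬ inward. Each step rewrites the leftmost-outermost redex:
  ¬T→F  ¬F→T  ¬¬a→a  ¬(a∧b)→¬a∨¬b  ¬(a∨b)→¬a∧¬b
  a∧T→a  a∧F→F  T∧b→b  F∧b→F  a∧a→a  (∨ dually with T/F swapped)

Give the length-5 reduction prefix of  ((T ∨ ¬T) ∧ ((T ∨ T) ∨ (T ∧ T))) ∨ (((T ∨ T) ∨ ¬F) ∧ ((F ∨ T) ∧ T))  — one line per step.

  start: ((T ∨ ¬T) ∧ ((T ∨ T) ∨ (T ∧ T))) ∨ (((T ∨ T) ∨ ¬F) ∧ ((F ∨ T) ∧ T))
  step 1: (T ∧ ((T ∨ T) ∨ (T ∧ T))) ∨ (((T ∨ T) ∨ ¬F) ∧ ((F ∨ T) ∧ T))
  step 2: ((T ∨ T) ∨ (T ∧ T)) ∨ (((T ∨ T) ∨ ¬F) ∧ ((F ∨ T) ∧ T))
  step 3: (T ∨ (T ∧ T)) ∨ (((T ∨ T) ∨ ¬F) ∧ ((F ∨ T) ∧ T))
  step 4: T ∨ (((T ∨ T) ∨ ¬F) ∧ ((F ∨ T) ∧ T))
  step 5: T

Answer: after 5 steps: T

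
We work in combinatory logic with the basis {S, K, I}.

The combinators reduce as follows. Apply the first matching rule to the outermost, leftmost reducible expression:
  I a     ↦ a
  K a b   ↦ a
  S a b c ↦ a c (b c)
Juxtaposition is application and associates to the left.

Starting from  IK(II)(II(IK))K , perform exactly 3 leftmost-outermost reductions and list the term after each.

  start: IK(II)(II(IK))K
  →1  K(II)(II(IK))K
  →2  IIK
  →3  IK

Answer: after 3 steps: IK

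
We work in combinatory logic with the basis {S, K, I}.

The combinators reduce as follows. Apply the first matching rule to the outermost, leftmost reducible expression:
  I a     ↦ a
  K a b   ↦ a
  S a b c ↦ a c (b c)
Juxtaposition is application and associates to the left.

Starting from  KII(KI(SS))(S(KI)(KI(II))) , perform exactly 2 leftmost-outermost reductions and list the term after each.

Answer: after 2 steps: KI(SS)(S(KI)(KI(II)))

Reduction:
  start: KII(KI(SS))(S(KI)(KI(II)))
  [1] I(KI(SS))(S(KI)(KI(II)))
  [2] KI(SS)(S(KI)(KI(II)))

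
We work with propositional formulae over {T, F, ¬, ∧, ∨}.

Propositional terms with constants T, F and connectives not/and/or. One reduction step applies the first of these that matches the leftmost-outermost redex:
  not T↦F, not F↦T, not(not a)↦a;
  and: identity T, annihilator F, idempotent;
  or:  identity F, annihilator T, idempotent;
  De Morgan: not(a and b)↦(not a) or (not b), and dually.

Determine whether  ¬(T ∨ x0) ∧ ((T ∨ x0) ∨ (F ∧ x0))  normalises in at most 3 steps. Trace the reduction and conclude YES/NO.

Answer: NO — after 3 steps the term is F ∧ ((T ∨ x0) ∨ (F ∧ x0)), not yet normal

Reduction:
  start: ¬(T ∨ x0) ∧ ((T ∨ x0) ∨ (F ∧ x0))
  →1  (¬T ∧ ¬x0) ∧ ((T ∨ x0) ∨ (F ∧ x0))
  →2  (F ∧ ¬x0) ∧ ((T ∨ x0) ∨ (F ∧ x0))
  →3  F ∧ ((T ∨ x0) ∨ (F ∧ x0))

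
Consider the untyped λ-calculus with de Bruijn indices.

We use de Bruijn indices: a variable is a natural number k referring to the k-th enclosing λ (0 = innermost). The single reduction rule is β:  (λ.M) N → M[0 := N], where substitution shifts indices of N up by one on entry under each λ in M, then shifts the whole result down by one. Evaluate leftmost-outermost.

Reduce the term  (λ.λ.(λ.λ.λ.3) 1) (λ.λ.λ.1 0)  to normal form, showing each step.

  start: (λ.λ.(λ.λ.λ.3) 1) (λ.λ.λ.1 0)
  [1] λ.(λ.λ.λ.3) (λ.λ.λ.1 0)
  [2] λ.λ.λ.2

Answer: normal form = λ.λ.λ.2  (in 2 steps)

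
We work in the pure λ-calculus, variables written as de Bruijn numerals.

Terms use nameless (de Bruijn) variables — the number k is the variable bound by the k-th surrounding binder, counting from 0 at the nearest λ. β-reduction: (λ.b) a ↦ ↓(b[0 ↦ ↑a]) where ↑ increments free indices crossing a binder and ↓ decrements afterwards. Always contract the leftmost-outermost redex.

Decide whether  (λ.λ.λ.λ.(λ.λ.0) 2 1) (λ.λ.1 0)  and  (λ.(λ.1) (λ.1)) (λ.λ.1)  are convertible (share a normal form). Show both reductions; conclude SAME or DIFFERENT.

Term A:
  start: (λ.λ.λ.λ.(λ.λ.0) 2 1) (λ.λ.1 0)
  step 1: λ.λ.λ.(λ.λ.0) 2 1
  step 2: λ.λ.λ.(λ.0) 1
  step 3: λ.λ.λ.1

Term B:
  start: (λ.(λ.1) (λ.1)) (λ.λ.1)
  step 1: (λ.λ.λ.1) (λ.λ.λ.1)
  step 2: λ.λ.1

Answer: DIFFERENT — A ⇓ λ.λ.λ.1, B ⇓ λ.λ.1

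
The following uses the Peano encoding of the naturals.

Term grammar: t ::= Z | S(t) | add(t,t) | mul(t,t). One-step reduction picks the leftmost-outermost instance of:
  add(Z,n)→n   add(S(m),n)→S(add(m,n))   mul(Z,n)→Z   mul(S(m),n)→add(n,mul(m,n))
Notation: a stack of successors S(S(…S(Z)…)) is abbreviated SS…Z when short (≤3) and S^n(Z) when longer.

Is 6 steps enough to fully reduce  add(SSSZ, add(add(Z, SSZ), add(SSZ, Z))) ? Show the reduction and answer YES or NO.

Answer: NO — after 6 steps the term is S(S(S(S(add(SZ, add(SSZ, Z)))))), not yet normal

Derivation:
  start: add(SSSZ, add(add(Z, SSZ), add(SSZ, Z)))
  →1  S(add(SSZ, add(add(Z, SSZ), add(SSZ, Z))))
  →2  S(S(add(SZ, add(add(Z, SSZ), add(SSZ, Z)))))
  →3  S(S(S(add(Z, add(add(Z, SSZ), add(SSZ, Z))))))
  →4  S(S(S(add(add(Z, SSZ), add(SSZ, Z)))))
  →5  S(S(S(add(SSZ, add(SSZ, Z)))))
  →6  S(S(S(S(add(SZ, add(SSZ, Z))))))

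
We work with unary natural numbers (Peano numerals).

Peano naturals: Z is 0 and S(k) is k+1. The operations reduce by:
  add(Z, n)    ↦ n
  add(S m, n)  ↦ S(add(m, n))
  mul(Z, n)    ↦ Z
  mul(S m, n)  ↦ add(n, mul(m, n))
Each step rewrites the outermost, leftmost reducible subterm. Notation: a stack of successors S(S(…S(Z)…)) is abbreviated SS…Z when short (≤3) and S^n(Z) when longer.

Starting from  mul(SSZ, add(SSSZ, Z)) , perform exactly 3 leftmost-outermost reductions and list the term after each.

Answer: after 3 steps: S(add(add(SSZ, Z), mul(SZ, add(SSSZ, Z))))

Working:
  start: mul(SSZ, add(SSSZ, Z))
  [1] add(add(SSSZ, Z), mul(SZ, add(SSSZ, Z)))
  [2] add(S(add(SSZ, Z)), mul(SZ, add(SSSZ, Z)))
  [3] S(add(add(SSZ, Z), mul(SZ, add(SSSZ, Z))))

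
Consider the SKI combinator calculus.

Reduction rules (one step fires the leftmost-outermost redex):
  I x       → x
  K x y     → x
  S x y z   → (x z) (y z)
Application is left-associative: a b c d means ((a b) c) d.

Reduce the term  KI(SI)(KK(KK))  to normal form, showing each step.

Answer: normal form = K  (in 3 steps)

Reduction:
  start: KI(SI)(KK(KK))
  [1] I(KK(KK))
  [2] KK(KK)
  [3] K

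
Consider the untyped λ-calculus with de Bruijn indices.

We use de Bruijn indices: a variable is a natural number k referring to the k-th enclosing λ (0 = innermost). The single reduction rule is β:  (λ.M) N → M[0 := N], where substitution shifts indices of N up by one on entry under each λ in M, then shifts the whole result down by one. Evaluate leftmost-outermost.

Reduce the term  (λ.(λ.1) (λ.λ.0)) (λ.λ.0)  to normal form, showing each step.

Answer: normal form = λ.λ.0  (in 2 steps)

Reduction:
  start: (λ.(λ.1) (λ.λ.0)) (λ.λ.0)
  [1] (λ.λ.λ.0) (λ.λ.0)
  [2] λ.λ.0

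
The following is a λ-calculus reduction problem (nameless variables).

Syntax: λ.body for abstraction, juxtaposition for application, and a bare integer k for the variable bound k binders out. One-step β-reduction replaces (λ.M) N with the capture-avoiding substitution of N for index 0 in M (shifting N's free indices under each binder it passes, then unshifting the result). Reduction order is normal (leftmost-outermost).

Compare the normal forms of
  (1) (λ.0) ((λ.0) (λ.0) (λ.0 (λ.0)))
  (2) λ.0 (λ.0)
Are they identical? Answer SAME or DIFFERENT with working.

Term A:
  start: (λ.0) ((λ.0) (λ.0) (λ.0 (λ.0)))
  →1  (λ.0) (λ.0) (λ.0 (λ.0))
  →2  (λ.0) (λ.0 (λ.0))
  →3  λ.0 (λ.0)

Term B:
  start: λ.0 (λ.0)

Answer: SAME — A ⇓ λ.0 (λ.0), B ⇓ λ.0 (λ.0)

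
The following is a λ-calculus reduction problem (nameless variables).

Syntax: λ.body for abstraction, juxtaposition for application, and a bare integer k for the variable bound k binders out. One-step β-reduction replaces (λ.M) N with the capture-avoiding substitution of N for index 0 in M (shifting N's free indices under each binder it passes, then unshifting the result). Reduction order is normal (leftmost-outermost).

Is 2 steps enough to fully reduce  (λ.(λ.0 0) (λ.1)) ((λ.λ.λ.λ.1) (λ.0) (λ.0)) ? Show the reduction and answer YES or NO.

Answer: NO — after 2 steps the term is (λ.(λ.λ.λ.λ.1) (λ.0) (λ.0)) (λ.(λ.λ.λ.λ.1) (λ.0) (λ.0)), not yet normal

Derivation:
  start: (λ.(λ.0 0) (λ.1)) ((λ.λ.λ.λ.1) (λ.0) (λ.0))
  step 1: (λ.0 0) (λ.(λ.λ.λ.λ.1) (λ.0) (λ.0))
  step 2: (λ.(λ.λ.λ.λ.1) (λ.0) (λ.0)) (λ.(λ.λ.λ.λ.1) (λ.0) (λ.0))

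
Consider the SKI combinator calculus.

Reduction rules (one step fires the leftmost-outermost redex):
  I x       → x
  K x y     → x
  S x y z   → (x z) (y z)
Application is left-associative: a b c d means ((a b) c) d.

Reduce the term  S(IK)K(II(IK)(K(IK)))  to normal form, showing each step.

Answer: normal form = K(KK)  (in 7 steps)

Derivation:
  start: S(IK)K(II(IK)(K(IK)))
  →1  IK(II(IK)(K(IK)))(K(II(IK)(K(IK))))
  →2  K(II(IK)(K(IK)))(K(II(IK)(K(IK))))
  →3  II(IK)(K(IK))
  →4  I(IK)(K(IK))
  →5  IK(K(IK))
  →6  K(K(IK))
  →7  K(KK)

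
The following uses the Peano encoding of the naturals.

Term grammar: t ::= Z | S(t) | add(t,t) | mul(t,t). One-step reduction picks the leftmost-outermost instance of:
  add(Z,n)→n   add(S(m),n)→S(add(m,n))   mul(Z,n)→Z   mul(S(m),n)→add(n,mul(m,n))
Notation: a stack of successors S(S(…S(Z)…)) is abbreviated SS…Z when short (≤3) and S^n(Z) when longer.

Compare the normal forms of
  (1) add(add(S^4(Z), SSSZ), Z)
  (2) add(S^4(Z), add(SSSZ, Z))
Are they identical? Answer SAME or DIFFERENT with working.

Answer: SAME — A ⇓ S^7(Z), B ⇓ S^7(Z)

Reduction:
Term A:
  start: add(add(S^4(Z), SSSZ), Z)
  →1  add(S(add(SSSZ, SSSZ)), Z)
  →2  S(add(add(SSSZ, SSSZ), Z))
  →3  S(add(S(add(SSZ, SSSZ)), Z))
  →4  S(S(add(add(SSZ, SSSZ), Z)))
  →5  S(S(add(S(add(SZ, SSSZ)), Z)))
  →6  S(S(S(add(add(SZ, SSSZ), Z))))
  →7  S(S(S(add(S(add(Z, SSSZ)), Z))))
  →8  S(S(S(S(add(add(Z, SSSZ), Z)))))
  →9  S(S(S(S(add(SSSZ, Z)))))
  →10  S(S(S(S(S(add(SSZ, Z))))))
  →11  S(S(S(S(S(S(add(SZ, Z)))))))
  →12  S(S(S(S(S(S(S(add(Z, Z))))))))
  →13  S^7(Z)

Term B:
  start: add(S^4(Z), add(SSSZ, Z))
  →1  S(add(SSSZ, add(SSSZ, Z)))
  →2  S(S(add(SSZ, add(SSSZ, Z))))
  →3  S(S(S(add(SZ, add(SSSZ, Z)))))
  →4  S(S(S(S(add(Z, add(SSSZ, Z))))))
  →5  S(S(S(S(add(SSSZ, Z)))))
  →6  S(S(S(S(S(add(SSZ, Z))))))
  →7  S(S(S(S(S(S(add(SZ, Z)))))))
  →8  S(S(S(S(S(S(S(add(Z, Z))))))))
  →9  S^7(Z)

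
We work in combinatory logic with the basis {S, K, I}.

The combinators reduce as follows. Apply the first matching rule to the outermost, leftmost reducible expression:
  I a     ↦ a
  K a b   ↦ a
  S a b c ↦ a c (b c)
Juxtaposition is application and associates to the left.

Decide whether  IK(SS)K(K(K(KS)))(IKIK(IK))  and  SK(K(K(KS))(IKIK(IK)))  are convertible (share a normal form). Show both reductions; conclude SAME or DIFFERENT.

Answer: SAME — A ⇓ SK(K(KS)), B ⇓ SK(K(KS))

Derivation:
Term A:
  start: IK(SS)K(K(K(KS)))(IKIK(IK))
  step 1: K(SS)K(K(K(KS)))(IKIK(IK))
  step 2: SS(K(K(KS)))(IKIK(IK))
  step 3: S(IKIK(IK))(K(K(KS))(IKIK(IK)))
  step 4: S(KIK(IK))(K(K(KS))(IKIK(IK)))
  step 5: S(I(IK))(K(K(KS))(IKIK(IK)))
  step 6: S(IK)(K(K(KS))(IKIK(IK)))
  step 7: SK(K(K(KS))(IKIK(IK)))
  step 8: SK(K(KS))

Term B:
  start: SK(K(K(KS))(IKIK(IK)))
  step 1: SK(K(KS))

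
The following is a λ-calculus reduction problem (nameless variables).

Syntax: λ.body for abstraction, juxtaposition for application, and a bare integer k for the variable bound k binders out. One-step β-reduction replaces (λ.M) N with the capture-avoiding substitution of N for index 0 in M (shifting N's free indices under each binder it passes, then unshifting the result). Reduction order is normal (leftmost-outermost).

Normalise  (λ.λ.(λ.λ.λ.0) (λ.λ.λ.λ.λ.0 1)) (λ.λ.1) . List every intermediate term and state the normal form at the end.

Answer: normal form = λ.λ.λ.0  (in 2 steps)

Reduction:
  start: (λ.λ.(λ.λ.λ.0) (λ.λ.λ.λ.λ.0 1)) (λ.λ.1)
  →1  λ.(λ.λ.λ.0) (λ.λ.λ.λ.λ.0 1)
  →2  λ.λ.λ.0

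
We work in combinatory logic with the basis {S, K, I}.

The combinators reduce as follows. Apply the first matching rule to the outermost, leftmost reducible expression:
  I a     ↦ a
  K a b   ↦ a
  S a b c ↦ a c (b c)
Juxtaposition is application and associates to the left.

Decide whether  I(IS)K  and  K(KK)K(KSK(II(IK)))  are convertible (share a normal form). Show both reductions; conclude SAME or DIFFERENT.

Answer: DIFFERENT — A ⇓ SK, B ⇓ K

Reduction:
Term A:
  start: I(IS)K
  step 1: ISK
  step 2: SK

Term B:
  start: K(KK)K(KSK(II(IK)))
  step 1: KK(KSK(II(IK)))
  step 2: K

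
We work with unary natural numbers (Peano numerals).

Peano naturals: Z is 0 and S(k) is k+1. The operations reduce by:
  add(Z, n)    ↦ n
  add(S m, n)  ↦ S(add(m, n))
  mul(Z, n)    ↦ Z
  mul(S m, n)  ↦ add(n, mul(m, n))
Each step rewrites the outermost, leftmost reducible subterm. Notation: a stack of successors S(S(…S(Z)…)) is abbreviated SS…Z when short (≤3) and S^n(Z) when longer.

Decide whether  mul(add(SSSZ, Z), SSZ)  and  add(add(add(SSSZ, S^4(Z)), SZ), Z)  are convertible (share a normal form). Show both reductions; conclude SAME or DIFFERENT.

Answer: DIFFERENT — A ⇓ S^6(Z), B ⇓ S^8(Z)

Reduction:
Term A:
  start: mul(add(SSSZ, Z), SSZ)
  step 1: mul(S(add(SSZ, Z)), SSZ)
  step 2: add(SSZ, mul(add(SSZ, Z), SSZ))
  step 3: S(add(SZ, mul(add(SSZ, Z), SSZ)))
  step 4: S(S(add(Z, mul(add(SSZ, Z), SSZ))))
  step 5: S(S(mul(add(SSZ, Z), SSZ)))
  step 6: S(S(mul(S(add(SZ, Z)), SSZ)))
  step 7: S(S(add(SSZ, mul(add(SZ, Z), SSZ))))
  step 8: S(S(S(add(SZ, mul(add(SZ, Z), SSZ)))))
  step 9: S(S(S(S(add(Z, mul(add(SZ, Z), SSZ))))))
  step 10: S(S(S(S(mul(add(SZ, Z), SSZ)))))
  step 11: S(S(S(S(mul(S(add(Z, Z)), SSZ)))))
  step 12: S(S(S(S(add(SSZ, mul(add(Z, Z), SSZ))))))
  step 13: S(S(S(S(S(add(SZ, mul(add(Z, Z), SSZ)))))))
  step 14: S(S(S(S(S(S(add(Z, mul(add(Z, Z), SSZ))))))))
  step 15: S(S(S(S(S(S(mul(add(Z, Z), SSZ)))))))
  step 16: S(S(S(S(S(S(mul(Z, SSZ)))))))
  step 17: S^6(Z)

Term B:
  start: add(add(add(SSSZ, S^4(Z)), SZ), Z)
  step 1: add(add(S(add(SSZ, S^4(Z))), SZ), Z)
  step 2: add(S(add(add(SSZ, S^4(Z)), SZ)), Z)
  step 3: S(add(add(add(SSZ, S^4(Z)), SZ), Z))
  step 4: S(add(add(S(add(SZ, S^4(Z))), SZ), Z))
  step 5: S(add(S(add(add(SZ, S^4(Z)), SZ)), Z))
  step 6: S(S(add(add(add(SZ, S^4(Z)), SZ), Z)))
  step 7: S(S(add(add(S(add(Z, S^4(Z))), SZ), Z)))
  step 8: S(S(add(S(add(add(Z, S^4(Z)), SZ)), Z)))
  step 9: S(S(S(add(add(add(Z, S^4(Z)), SZ), Z))))
  step 10: S(S(S(add(add(S^4(Z), SZ), Z))))
  step 11: S(S(S(add(S(add(SSSZ, SZ)), Z))))
  step 12: S(S(S(S(add(add(SSSZ, SZ), Z)))))
  step 13: S(S(S(S(add(S(add(SSZ, SZ)), Z)))))
  step 14: S(S(S(S(S(add(add(SSZ, SZ), Z))))))
  step 15: S(S(S(S(S(add(S(add(SZ, SZ)), Z))))))
  step 16: S(S(S(S(S(S(add(add(SZ, SZ), Z)))))))
  step 17: S(S(S(S(S(S(add(S(add(Z, SZ)), Z)))))))
  step 18: S(S(S(S(S(S(S(add(add(Z, SZ), Z))))))))
  step 19: S(S(S(S(S(S(S(add(SZ, Z))))))))
  step 20: S(S(S(S(S(S(S(S(add(Z, Z)))))))))
  step 21: S^8(Z)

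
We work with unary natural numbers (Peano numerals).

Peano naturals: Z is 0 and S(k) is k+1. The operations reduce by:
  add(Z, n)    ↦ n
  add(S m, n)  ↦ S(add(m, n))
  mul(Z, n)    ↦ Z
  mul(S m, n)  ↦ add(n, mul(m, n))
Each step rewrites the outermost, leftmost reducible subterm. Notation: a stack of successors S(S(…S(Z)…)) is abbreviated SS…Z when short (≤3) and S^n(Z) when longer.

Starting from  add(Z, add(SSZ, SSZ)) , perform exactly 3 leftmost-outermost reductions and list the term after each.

  start: add(Z, add(SSZ, SSZ))
  [1] add(SSZ, SSZ)
  [2] S(add(SZ, SSZ))
  [3] S(S(add(Z, SSZ)))

Answer: after 3 steps: S(S(add(Z, SSZ)))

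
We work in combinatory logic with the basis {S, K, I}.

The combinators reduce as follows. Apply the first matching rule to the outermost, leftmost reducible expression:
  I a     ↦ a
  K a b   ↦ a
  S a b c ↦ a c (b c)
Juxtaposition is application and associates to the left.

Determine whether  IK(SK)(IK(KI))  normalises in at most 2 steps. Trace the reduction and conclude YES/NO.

  start: IK(SK)(IK(KI))
  →1  K(SK)(IK(KI))
  →2  SK

Answer: YES — reaches normal form SK in 2 ≤ 2 steps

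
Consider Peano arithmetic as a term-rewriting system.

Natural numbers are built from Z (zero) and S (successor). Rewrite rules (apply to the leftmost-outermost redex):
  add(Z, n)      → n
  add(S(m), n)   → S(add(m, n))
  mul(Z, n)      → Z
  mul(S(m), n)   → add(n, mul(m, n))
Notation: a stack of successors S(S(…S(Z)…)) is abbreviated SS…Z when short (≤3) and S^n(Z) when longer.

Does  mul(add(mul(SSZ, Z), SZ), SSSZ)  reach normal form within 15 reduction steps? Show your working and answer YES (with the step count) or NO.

Answer: YES — reaches normal form SSSZ in 12 ≤ 15 steps

Derivation:
  start: mul(add(mul(SSZ, Z), SZ), SSSZ)
  step 1: mul(add(add(Z, mul(SZ, Z)), SZ), SSSZ)
  step 2: mul(add(mul(SZ, Z), SZ), SSSZ)
  step 3: mul(add(add(Z, mul(Z, Z)), SZ), SSSZ)
  step 4: mul(add(mul(Z, Z), SZ), SSSZ)
  step 5: mul(add(Z, SZ), SSSZ)
  step 6: mul(SZ, SSSZ)
  step 7: add(SSSZ, mul(Z, SSSZ))
  step 8: S(add(SSZ, mul(Z, SSSZ)))
  step 9: S(S(add(SZ, mul(Z, SSSZ))))
  step 10: S(S(S(add(Z, mul(Z, SSSZ)))))
  step 11: S(S(S(mul(Z, SSSZ))))
  step 12: SSSZ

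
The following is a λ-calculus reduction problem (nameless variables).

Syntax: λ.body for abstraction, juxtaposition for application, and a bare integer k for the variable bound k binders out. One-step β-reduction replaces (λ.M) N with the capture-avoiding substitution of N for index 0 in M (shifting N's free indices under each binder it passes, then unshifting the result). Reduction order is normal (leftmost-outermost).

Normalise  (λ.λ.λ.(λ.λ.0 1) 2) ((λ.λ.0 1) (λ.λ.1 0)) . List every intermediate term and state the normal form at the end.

  start: (λ.λ.λ.(λ.λ.0 1) 2) ((λ.λ.0 1) (λ.λ.1 0))
  step 1: λ.λ.(λ.λ.0 1) ((λ.λ.0 1) (λ.λ.1 0))
  step 2: λ.λ.λ.0 ((λ.λ.0 1) (λ.λ.1 0))
  step 3: λ.λ.λ.0 (λ.0 (λ.λ.1 0))

Answer: normal form = λ.λ.λ.0 (λ.0 (λ.λ.1 0))  (in 3 steps)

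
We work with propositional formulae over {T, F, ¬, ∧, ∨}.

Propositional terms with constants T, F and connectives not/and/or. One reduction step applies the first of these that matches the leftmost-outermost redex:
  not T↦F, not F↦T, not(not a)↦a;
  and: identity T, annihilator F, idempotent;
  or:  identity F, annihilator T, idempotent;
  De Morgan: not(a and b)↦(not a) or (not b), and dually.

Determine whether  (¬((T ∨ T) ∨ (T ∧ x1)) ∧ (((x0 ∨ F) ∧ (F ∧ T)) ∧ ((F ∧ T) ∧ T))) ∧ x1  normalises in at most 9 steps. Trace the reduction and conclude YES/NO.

Answer: YES — reaches normal form F in 7 ≤ 9 steps

Reduction:
  start: (¬((T ∨ T) ∨ (T ∧ x1)) ∧ (((x0 ∨ F) ∧ (F ∧ T)) ∧ ((F ∧ T) ∧ T))) ∧ x1
  step 1: ((¬(T ∨ T) ∧ ¬(T ∧ x1)) ∧ (((x0 ∨ F) ∧ (F ∧ T)) ∧ ((F ∧ T) ∧ T))) ∧ x1
  step 2: (((¬T ∧ ¬T) ∧ ¬(T ∧ x1)) ∧ (((x0 ∨ F) ∧ (F ∧ T)) ∧ ((F ∧ T) ∧ T))) ∧ x1
  step 3: ((¬T ∧ ¬(T ∧ x1)) ∧ (((x0 ∨ F) ∧ (F ∧ T)) ∧ ((F ∧ T) ∧ T))) ∧ x1
  step 4: ((F ∧ ¬(T ∧ x1)) ∧ (((x0 ∨ F) ∧ (F ∧ T)) ∧ ((F ∧ T) ∧ T))) ∧ x1
  step 5: (F ∧ (((x0 ∨ F) ∧ (F ∧ T)) ∧ ((F ∧ T) ∧ T))) ∧ x1
  step 6: F ∧ x1
  step 7: F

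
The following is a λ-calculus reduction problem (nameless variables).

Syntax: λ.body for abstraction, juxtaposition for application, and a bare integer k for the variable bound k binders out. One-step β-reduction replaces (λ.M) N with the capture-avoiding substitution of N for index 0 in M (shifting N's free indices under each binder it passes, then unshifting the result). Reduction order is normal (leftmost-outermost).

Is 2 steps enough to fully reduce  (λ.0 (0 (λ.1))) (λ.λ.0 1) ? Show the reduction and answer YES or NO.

  start: (λ.0 (0 (λ.1))) (λ.λ.0 1)
  →1  (λ.λ.0 1) ((λ.λ.0 1) (λ.λ.λ.0 1))
  →2  λ.0 ((λ.λ.0 1) (λ.λ.λ.0 1))

Answer: NO — after 2 steps the term is λ.0 ((λ.λ.0 1) (λ.λ.λ.0 1)), not yet normal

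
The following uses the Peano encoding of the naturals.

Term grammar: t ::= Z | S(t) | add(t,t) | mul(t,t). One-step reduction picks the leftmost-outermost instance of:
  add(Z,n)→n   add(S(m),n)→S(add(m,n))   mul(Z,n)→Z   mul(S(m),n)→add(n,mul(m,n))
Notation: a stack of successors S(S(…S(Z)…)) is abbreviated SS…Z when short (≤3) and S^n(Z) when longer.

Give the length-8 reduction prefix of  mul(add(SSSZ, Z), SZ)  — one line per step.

Answer: after 8 steps: S(S(mul(add(SZ, Z), SZ)))

Derivation:
  start: mul(add(SSSZ, Z), SZ)
  [1] mul(S(add(SSZ, Z)), SZ)
  [2] add(SZ, mul(add(SSZ, Z), SZ))
  [3] S(add(Z, mul(add(SSZ, Z), SZ)))
  [4] S(mul(add(SSZ, Z), SZ))
  [5] S(mul(S(add(SZ, Z)), SZ))
  [6] S(add(SZ, mul(add(SZ, Z), SZ)))
  [7] S(S(add(Z, mul(add(SZ, Z), SZ))))
  [8] S(S(mul(add(SZ, Z), SZ)))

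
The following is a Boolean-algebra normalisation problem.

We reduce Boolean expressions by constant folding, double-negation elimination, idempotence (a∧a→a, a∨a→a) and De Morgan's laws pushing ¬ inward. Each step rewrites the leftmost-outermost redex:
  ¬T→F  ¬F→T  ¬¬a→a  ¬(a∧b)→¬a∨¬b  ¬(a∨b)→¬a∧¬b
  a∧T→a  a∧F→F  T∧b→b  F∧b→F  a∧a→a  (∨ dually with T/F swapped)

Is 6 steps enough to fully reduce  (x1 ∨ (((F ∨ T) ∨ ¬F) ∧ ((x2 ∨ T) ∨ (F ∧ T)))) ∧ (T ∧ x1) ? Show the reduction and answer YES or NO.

Answer: NO — after 6 steps the term is T ∧ (T ∧ x1), not yet normal

Derivation:
  start: (x1 ∨ (((F ∨ T) ∨ ¬F) ∧ ((x2 ∨ T) ∨ (F ∧ T)))) ∧ (T ∧ x1)
  [1] (x1 ∨ ((T ∨ ¬F) ∧ ((x2 ∨ T) ∨ (F ∧ T)))) ∧ (T ∧ x1)
  [2] (x1 ∨ (T ∧ ((x2 ∨ T) ∨ (F ∧ T)))) ∧ (T ∧ x1)
  [3] (x1 ∨ ((x2 ∨ T) ∨ (F ∧ T))) ∧ (T ∧ x1)
  [4] (x1 ∨ (T ∨ (F ∧ T))) ∧ (T ∧ x1)
  [5] (x1 ∨ T) ∧ (T ∧ x1)
  [6] T ∧ (T ∧ x1)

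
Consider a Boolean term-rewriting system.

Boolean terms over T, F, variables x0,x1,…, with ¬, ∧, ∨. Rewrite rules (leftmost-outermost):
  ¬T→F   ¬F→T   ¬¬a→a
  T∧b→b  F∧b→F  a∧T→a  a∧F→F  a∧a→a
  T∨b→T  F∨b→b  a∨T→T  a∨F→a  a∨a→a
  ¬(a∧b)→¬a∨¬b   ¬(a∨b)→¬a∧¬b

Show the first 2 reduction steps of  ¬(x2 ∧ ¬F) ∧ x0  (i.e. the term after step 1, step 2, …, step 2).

  start: ¬(x2 ∧ ¬F) ∧ x0
  step 1: (¬x2 ∨ ¬¬F) ∧ x0
  step 2: (¬x2 ∨ F) ∧ x0

Answer: after 2 steps: (¬x2 ∨ F) ∧ x0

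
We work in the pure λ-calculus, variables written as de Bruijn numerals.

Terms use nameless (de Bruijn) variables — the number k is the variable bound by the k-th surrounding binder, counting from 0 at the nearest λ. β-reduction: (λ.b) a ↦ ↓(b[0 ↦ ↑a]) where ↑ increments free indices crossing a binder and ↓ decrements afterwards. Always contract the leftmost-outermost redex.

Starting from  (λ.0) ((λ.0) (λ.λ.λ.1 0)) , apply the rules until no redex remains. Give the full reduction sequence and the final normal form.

  start: (λ.0) ((λ.0) (λ.λ.λ.1 0))
  [1] (λ.0) (λ.λ.λ.1 0)
  [2] λ.λ.λ.1 0

Answer: normal form = λ.λ.λ.1 0  (in 2 steps)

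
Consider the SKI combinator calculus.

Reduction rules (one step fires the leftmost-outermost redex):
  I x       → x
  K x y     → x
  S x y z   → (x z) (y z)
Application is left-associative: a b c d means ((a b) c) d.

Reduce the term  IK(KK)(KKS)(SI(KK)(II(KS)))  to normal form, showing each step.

  start: IK(KK)(KKS)(SI(KK)(II(KS)))
  →1  K(KK)(KKS)(SI(KK)(II(KS)))
  →2  KK(SI(KK)(II(KS)))
  →3  K

Answer: normal form = K  (in 3 steps)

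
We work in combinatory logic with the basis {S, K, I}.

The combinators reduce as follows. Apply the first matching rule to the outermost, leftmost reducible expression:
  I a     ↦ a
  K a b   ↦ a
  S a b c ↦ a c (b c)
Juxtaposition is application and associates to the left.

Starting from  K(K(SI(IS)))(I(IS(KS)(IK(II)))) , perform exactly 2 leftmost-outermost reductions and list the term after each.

Answer: after 2 steps: K(SIS)

Working:
  start: K(K(SI(IS)))(I(IS(KS)(IK(II))))
  step 1: K(SI(IS))
  step 2: K(SIS)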